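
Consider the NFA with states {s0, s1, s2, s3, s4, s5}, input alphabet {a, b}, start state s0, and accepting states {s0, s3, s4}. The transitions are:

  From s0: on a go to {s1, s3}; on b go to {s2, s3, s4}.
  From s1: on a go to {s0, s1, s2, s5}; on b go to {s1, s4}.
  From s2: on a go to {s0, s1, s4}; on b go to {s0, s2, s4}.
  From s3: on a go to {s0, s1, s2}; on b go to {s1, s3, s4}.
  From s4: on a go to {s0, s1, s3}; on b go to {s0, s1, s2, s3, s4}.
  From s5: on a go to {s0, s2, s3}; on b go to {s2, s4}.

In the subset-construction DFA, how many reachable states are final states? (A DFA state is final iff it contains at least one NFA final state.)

Start state of the DFA: {s0}.
{s0} --a--> {s1, s3}  [new]
{s0} --b--> {s2, s3, s4}  [new]
{s1, s3} --a--> {s0, s1, s2, s5}  [new]
{s1, s3} --b--> {s1, s3, s4}  [new]
{s2, s3, s4} --a--> {s0, s1, s2, s3, s4}  [new]
{s2, s3, s4} --b--> {s0, s1, s2, s3, s4}  [seen]
{s0, s1, s2, s5} --a--> {s0, s1, s2, s3, s4, s5}  [new]
{s0, s1, s2, s5} --b--> {s0, s1, s2, s3, s4}  [seen]
{s1, s3, s4} --a--> {s0, s1, s2, s3, s5}  [new]
{s1, s3, s4} --b--> {s0, s1, s2, s3, s4}  [seen]
{s0, s1, s2, s3, s4} --a--> {s0, s1, s2, s3, s4, s5}  [seen]
{s0, s1, s2, s3, s4} --b--> {s0, s1, s2, s3, s4}  [seen]
{s0, s1, s2, s3, s4, s5} --a--> {s0, s1, s2, s3, s4, s5}  [seen]
{s0, s1, s2, s3, s4, s5} --b--> {s0, s1, s2, s3, s4}  [seen]
{s0, s1, s2, s3, s5} --a--> {s0, s1, s2, s3, s4, s5}  [seen]
{s0, s1, s2, s3, s5} --b--> {s0, s1, s2, s3, s4}  [seen]
Reachable DFA states: {s0}, {s1, s3}, {s2, s3, s4}, {s0, s1, s2, s5}, {s1, s3, s4}, {s0, s1, s2, s3, s4}, {s0, s1, s2, s3, s4, s5}, {s0, s1, s2, s3, s5}.
Accepting DFA states (contain an NFA accepting state): {s0}, {s1, s3}, {s2, s3, s4}, {s0, s1, s2, s5}, {s1, s3, s4}, {s0, s1, s2, s3, s4}, {s0, s1, s2, s3, s4, s5}, {s0, s1, s2, s3, s5}.

8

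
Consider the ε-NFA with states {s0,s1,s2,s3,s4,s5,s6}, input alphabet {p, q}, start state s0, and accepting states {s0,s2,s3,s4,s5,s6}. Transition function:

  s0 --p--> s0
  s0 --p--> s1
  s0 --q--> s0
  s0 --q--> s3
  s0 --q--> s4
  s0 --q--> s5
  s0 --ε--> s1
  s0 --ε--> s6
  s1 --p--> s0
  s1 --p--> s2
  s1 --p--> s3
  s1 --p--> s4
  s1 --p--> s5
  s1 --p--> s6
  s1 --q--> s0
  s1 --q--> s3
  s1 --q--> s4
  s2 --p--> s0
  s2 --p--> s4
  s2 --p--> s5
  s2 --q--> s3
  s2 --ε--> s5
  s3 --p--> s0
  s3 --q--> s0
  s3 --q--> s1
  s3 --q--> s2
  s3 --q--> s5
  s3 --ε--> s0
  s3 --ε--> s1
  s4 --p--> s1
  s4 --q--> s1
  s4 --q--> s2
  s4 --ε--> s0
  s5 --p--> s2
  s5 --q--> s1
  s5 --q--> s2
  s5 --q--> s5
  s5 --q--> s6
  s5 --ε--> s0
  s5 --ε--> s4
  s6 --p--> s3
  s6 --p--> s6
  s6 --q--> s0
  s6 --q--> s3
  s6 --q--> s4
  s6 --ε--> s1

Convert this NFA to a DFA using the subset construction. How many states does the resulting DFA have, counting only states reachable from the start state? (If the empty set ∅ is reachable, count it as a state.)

Start state of the DFA: {s0,s1,s6} (ε-closure of the NFA start).
{s0,s1,s6} --p--> {s0,s1,s2,s3,s4,s5,s6}  [new]
{s0,s1,s6} --q--> {s0,s1,s3,s4,s5,s6}  [new]
{s0,s1,s2,s3,s4,s5,s6} --p--> {s0,s1,s2,s3,s4,s5,s6}  [seen]
{s0,s1,s2,s3,s4,s5,s6} --q--> {s0,s1,s2,s3,s4,s5,s6}  [seen]
{s0,s1,s3,s4,s5,s6} --p--> {s0,s1,s2,s3,s4,s5,s6}  [seen]
{s0,s1,s3,s4,s5,s6} --q--> {s0,s1,s2,s3,s4,s5,s6}  [seen]
Reachable DFA states: {s0,s1,s6}, {s0,s1,s2,s3,s4,s5,s6}, {s0,s1,s3,s4,s5,s6}.

3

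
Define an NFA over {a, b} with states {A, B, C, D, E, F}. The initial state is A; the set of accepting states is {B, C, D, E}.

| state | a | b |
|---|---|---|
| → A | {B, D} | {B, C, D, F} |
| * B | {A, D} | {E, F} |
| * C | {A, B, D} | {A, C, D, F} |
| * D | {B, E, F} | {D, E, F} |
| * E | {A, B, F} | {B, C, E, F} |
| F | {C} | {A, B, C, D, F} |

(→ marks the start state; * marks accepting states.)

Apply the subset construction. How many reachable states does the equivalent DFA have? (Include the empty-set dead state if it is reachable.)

Start state of the DFA: {A}.
{A} --a--> {B, D}  [new]
{A} --b--> {B, C, D, F}  [new]
{B, D} --a--> {A, B, D, E, F}  [new]
{B, D} --b--> {D, E, F}  [new]
{B, C, D, F} --a--> {A, B, C, D, E, F}  [new]
{B, C, D, F} --b--> {A, B, C, D, E, F}  [seen]
{A, B, D, E, F} --a--> {A, B, C, D, E, F}  [seen]
{A, B, D, E, F} --b--> {A, B, C, D, E, F}  [seen]
{D, E, F} --a--> {A, B, C, E, F}  [new]
{D, E, F} --b--> {A, B, C, D, E, F}  [seen]
{A, B, C, D, E, F} --a--> {A, B, C, D, E, F}  [seen]
{A, B, C, D, E, F} --b--> {A, B, C, D, E, F}  [seen]
{A, B, C, E, F} --a--> {A, B, C, D, F}  [new]
{A, B, C, E, F} --b--> {A, B, C, D, E, F}  [seen]
{A, B, C, D, F} --a--> {A, B, C, D, E, F}  [seen]
{A, B, C, D, F} --b--> {A, B, C, D, E, F}  [seen]
Reachable DFA states: {A}, {B, D}, {B, C, D, F}, {A, B, D, E, F}, {D, E, F}, {A, B, C, D, E, F}, {A, B, C, E, F}, {A, B, C, D, F}.

8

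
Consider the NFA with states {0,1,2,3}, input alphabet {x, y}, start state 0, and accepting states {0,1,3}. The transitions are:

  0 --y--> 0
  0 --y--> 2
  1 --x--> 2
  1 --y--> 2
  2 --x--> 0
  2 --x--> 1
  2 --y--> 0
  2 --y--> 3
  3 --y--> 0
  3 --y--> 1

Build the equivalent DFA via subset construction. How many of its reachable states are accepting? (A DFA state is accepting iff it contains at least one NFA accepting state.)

Start state of the DFA: {0}.
{0} --x--> ∅  [new]
{0} --y--> {0,2}  [new]
∅ --x--> ∅  [seen]
∅ --y--> ∅  [seen]
{0,2} --x--> {0,1}  [new]
{0,2} --y--> {0,2,3}  [new]
{0,1} --x--> {2}  [new]
{0,1} --y--> {0,2}  [seen]
{0,2,3} --x--> {0,1}  [seen]
{0,2,3} --y--> {0,1,2,3}  [new]
{2} --x--> {0,1}  [seen]
{2} --y--> {0,3}  [new]
{0,1,2,3} --x--> {0,1,2}  [new]
{0,1,2,3} --y--> {0,1,2,3}  [seen]
{0,3} --x--> ∅  [seen]
{0,3} --y--> {0,1,2}  [seen]
{0,1,2} --x--> {0,1,2}  [seen]
{0,1,2} --y--> {0,2,3}  [seen]
Reachable DFA states: {0}, ∅, {0,2}, {0,1}, {0,2,3}, {2}, {0,1,2,3}, {0,3}, {0,1,2}.
Accepting DFA states (contain an NFA accepting state): {0}, {0,2}, {0,1}, {0,2,3}, {0,1,2,3}, {0,3}, {0,1,2}.

7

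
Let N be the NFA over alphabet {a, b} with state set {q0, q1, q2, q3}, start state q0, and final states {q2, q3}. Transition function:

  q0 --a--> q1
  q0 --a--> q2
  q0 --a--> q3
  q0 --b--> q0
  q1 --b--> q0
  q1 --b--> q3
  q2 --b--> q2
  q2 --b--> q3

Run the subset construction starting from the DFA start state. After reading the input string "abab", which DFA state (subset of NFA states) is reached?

Start: {q0}.
δ(q0,a) = {q1, q2, q3}.
Union: {q1, q2, q3}.
After a: {q1, q2, q3}.
δ(q1,b) = {q0, q3}; δ(q2,b) = {q2, q3}; δ(q3,b) = ∅.
Union: {q0, q2, q3}.
After b: {q0, q2, q3}.
δ(q0,a) = {q1, q2, q3}; δ(q2,a) = ∅; δ(q3,a) = ∅.
Union: {q1, q2, q3}.
After a: {q1, q2, q3}.
δ(q1,b) = {q0, q3}; δ(q2,b) = {q2, q3}; δ(q3,b) = ∅.
Union: {q0, q2, q3}.
After b: {q0, q2, q3}.

{q0, q2, q3}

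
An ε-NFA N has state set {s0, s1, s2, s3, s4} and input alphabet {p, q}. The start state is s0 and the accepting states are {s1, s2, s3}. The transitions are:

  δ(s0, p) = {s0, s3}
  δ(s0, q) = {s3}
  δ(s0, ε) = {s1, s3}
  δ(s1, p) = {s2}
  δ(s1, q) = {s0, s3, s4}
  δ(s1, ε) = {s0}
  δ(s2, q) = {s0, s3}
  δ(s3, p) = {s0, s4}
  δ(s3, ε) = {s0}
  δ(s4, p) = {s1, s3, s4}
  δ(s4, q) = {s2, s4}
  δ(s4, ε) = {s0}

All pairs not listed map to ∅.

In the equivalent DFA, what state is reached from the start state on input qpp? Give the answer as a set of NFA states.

{s0, s1, s2, s3, s4}

Start: {s0, s1, s3}.
δ(s0,q) = {s3}; δ(s1,q) = {s0, s3, s4}; δ(s3,q) = ∅.
Union: {s0, s3, s4}.
ε-closure gives {s0, s1, s3, s4}.
After q: {s0, s1, s3, s4}.
δ(s0,p) = {s0, s3}; δ(s1,p) = {s2}; δ(s3,p) = {s0, s4}; δ(s4,p) = {s1, s3, s4}.
Union: {s0, s1, s2, s3, s4}.
After p: {s0, s1, s2, s3, s4}.
δ(s0,p) = {s0, s3}; δ(s1,p) = {s2}; δ(s2,p) = ∅; δ(s3,p) = {s0, s4}; δ(s4,p) = {s1, s3, s4}.
Union: {s0, s1, s2, s3, s4}.
After p: {s0, s1, s2, s3, s4}.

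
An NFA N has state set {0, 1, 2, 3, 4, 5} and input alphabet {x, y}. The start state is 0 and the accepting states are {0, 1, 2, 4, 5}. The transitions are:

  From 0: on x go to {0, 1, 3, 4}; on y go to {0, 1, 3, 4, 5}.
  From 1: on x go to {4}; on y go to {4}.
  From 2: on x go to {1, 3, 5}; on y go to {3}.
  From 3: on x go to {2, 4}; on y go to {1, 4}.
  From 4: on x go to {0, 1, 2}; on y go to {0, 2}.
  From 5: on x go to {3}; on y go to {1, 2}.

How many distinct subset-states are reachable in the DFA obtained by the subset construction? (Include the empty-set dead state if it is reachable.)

Start state of the DFA: {0}.
{0} --x--> {0, 1, 3, 4}  [new]
{0} --y--> {0, 1, 3, 4, 5}  [new]
{0, 1, 3, 4} --x--> {0, 1, 2, 3, 4}  [new]
{0, 1, 3, 4} --y--> {0, 1, 2, 3, 4, 5}  [new]
{0, 1, 3, 4, 5} --x--> {0, 1, 2, 3, 4}  [seen]
{0, 1, 3, 4, 5} --y--> {0, 1, 2, 3, 4, 5}  [seen]
{0, 1, 2, 3, 4} --x--> {0, 1, 2, 3, 4, 5}  [seen]
{0, 1, 2, 3, 4} --y--> {0, 1, 2, 3, 4, 5}  [seen]
{0, 1, 2, 3, 4, 5} --x--> {0, 1, 2, 3, 4, 5}  [seen]
{0, 1, 2, 3, 4, 5} --y--> {0, 1, 2, 3, 4, 5}  [seen]
Reachable DFA states: {0}, {0, 1, 3, 4}, {0, 1, 3, 4, 5}, {0, 1, 2, 3, 4}, {0, 1, 2, 3, 4, 5}.

5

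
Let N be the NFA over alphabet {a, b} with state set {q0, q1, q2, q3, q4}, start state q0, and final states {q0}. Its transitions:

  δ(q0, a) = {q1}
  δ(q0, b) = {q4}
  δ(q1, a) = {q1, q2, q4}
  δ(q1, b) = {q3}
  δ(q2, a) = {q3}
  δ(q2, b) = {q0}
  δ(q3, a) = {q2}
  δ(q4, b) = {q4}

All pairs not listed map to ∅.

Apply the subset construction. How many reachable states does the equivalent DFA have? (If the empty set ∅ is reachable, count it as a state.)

11

Start state of the DFA: {q0}.
{q0} --a--> {q1}  [new]
{q0} --b--> {q4}  [new]
{q1} --a--> {q1, q2, q4}  [new]
{q1} --b--> {q3}  [new]
{q4} --a--> ∅  [new]
{q4} --b--> {q4}  [seen]
{q1, q2, q4} --a--> {q1, q2, q3, q4}  [new]
{q1, q2, q4} --b--> {q0, q3, q4}  [new]
{q3} --a--> {q2}  [new]
{q3} --b--> ∅  [seen]
∅ --a--> ∅  [seen]
∅ --b--> ∅  [seen]
{q1, q2, q3, q4} --a--> {q1, q2, q3, q4}  [seen]
{q1, q2, q3, q4} --b--> {q0, q3, q4}  [seen]
{q0, q3, q4} --a--> {q1, q2}  [new]
{q0, q3, q4} --b--> {q4}  [seen]
{q2} --a--> {q3}  [seen]
{q2} --b--> {q0}  [seen]
{q1, q2} --a--> {q1, q2, q3, q4}  [seen]
{q1, q2} --b--> {q0, q3}  [new]
{q0, q3} --a--> {q1, q2}  [seen]
{q0, q3} --b--> {q4}  [seen]
Reachable DFA states: {q0}, {q1}, {q4}, {q1, q2, q4}, {q3}, ∅, {q1, q2, q3, q4}, {q0, q3, q4}, {q2}, {q1, q2}, {q0, q3}.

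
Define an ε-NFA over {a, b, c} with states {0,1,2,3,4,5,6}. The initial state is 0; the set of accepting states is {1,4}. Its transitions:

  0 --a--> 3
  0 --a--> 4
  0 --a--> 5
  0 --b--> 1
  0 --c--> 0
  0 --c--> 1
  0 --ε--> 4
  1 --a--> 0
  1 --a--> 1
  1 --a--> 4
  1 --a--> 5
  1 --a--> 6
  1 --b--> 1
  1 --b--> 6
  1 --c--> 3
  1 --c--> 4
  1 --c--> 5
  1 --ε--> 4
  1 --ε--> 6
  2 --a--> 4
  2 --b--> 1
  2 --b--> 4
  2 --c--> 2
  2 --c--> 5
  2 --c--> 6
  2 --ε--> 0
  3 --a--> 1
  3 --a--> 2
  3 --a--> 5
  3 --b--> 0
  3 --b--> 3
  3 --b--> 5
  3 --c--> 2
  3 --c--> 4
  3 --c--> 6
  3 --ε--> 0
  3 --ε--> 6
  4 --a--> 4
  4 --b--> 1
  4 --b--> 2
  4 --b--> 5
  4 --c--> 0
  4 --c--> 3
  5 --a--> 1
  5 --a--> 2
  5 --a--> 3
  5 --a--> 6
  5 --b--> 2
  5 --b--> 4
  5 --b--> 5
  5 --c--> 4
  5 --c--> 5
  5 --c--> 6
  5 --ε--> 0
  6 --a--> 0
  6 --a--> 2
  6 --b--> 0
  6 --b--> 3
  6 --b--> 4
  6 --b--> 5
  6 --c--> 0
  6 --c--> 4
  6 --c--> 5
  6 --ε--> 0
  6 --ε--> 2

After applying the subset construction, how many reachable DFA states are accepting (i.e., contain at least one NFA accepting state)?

5

Start state of the DFA: {0,4} (ε-closure of the NFA start).
{0,4} --a--> {0,2,3,4,5,6}  [new]
{0,4} --b--> {0,1,2,4,5,6}  [new]
{0,4} --c--> {0,1,2,3,4,6}  [new]
{0,2,3,4,5,6} --a--> {0,1,2,3,4,5,6}  [new]
{0,2,3,4,5,6} --b--> {0,1,2,3,4,5,6}  [seen]
{0,2,3,4,5,6} --c--> {0,1,2,3,4,5,6}  [seen]
{0,1,2,4,5,6} --a--> {0,1,2,3,4,5,6}  [seen]
{0,1,2,4,5,6} --b--> {0,1,2,3,4,5,6}  [seen]
{0,1,2,4,5,6} --c--> {0,1,2,3,4,5,6}  [seen]
{0,1,2,3,4,6} --a--> {0,1,2,3,4,5,6}  [seen]
{0,1,2,3,4,6} --b--> {0,1,2,3,4,5,6}  [seen]
{0,1,2,3,4,6} --c--> {0,1,2,3,4,5,6}  [seen]
{0,1,2,3,4,5,6} --a--> {0,1,2,3,4,5,6}  [seen]
{0,1,2,3,4,5,6} --b--> {0,1,2,3,4,5,6}  [seen]
{0,1,2,3,4,5,6} --c--> {0,1,2,3,4,5,6}  [seen]
Reachable DFA states: {0,4}, {0,2,3,4,5,6}, {0,1,2,4,5,6}, {0,1,2,3,4,6}, {0,1,2,3,4,5,6}.
Accepting DFA states (contain an NFA accepting state): {0,4}, {0,2,3,4,5,6}, {0,1,2,4,5,6}, {0,1,2,3,4,6}, {0,1,2,3,4,5,6}.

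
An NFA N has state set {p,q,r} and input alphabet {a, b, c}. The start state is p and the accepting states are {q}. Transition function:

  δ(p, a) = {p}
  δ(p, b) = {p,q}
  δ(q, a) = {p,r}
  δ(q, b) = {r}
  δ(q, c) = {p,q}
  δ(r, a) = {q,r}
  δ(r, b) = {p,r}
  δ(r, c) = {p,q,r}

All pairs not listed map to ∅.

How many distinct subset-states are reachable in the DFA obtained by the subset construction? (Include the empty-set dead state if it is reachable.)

5

Start state of the DFA: {p}.
{p} --a--> {p}  [seen]
{p} --b--> {p,q}  [new]
{p} --c--> ∅  [new]
{p,q} --a--> {p,r}  [new]
{p,q} --b--> {p,q,r}  [new]
{p,q} --c--> {p,q}  [seen]
∅ --a--> ∅  [seen]
∅ --b--> ∅  [seen]
∅ --c--> ∅  [seen]
{p,r} --a--> {p,q,r}  [seen]
{p,r} --b--> {p,q,r}  [seen]
{p,r} --c--> {p,q,r}  [seen]
{p,q,r} --a--> {p,q,r}  [seen]
{p,q,r} --b--> {p,q,r}  [seen]
{p,q,r} --c--> {p,q,r}  [seen]
Reachable DFA states: {p}, {p,q}, ∅, {p,r}, {p,q,r}.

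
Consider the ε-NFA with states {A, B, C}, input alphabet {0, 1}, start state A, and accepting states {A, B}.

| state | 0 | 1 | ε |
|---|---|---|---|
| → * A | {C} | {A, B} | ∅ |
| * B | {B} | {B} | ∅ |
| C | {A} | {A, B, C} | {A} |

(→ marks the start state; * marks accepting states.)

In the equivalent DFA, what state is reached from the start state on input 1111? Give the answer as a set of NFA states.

{A, B}

Start: {A}.
δ(A,1) = {A, B}.
Union: {A, B}.
After 1: {A, B}.
δ(A,1) = {A, B}; δ(B,1) = {B}.
Union: {A, B}.
After 1: {A, B}.
δ(A,1) = {A, B}; δ(B,1) = {B}.
Union: {A, B}.
After 1: {A, B}.
δ(A,1) = {A, B}; δ(B,1) = {B}.
Union: {A, B}.
After 1: {A, B}.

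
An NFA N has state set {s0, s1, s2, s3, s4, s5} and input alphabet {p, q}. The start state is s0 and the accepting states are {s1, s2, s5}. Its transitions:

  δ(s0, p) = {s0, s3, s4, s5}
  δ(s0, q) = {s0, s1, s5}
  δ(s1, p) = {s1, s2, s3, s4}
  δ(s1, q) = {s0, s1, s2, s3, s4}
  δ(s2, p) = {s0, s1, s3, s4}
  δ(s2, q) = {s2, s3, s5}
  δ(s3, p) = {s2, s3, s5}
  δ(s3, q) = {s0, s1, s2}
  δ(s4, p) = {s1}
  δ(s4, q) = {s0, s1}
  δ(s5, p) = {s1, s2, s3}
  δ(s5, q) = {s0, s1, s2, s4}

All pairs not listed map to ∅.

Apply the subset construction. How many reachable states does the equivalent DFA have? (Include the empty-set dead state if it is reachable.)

5

Start state of the DFA: {s0}.
{s0} --p--> {s0, s3, s4, s5}  [new]
{s0} --q--> {s0, s1, s5}  [new]
{s0, s3, s4, s5} --p--> {s0, s1, s2, s3, s4, s5}  [new]
{s0, s3, s4, s5} --q--> {s0, s1, s2, s4, s5}  [new]
{s0, s1, s5} --p--> {s0, s1, s2, s3, s4, s5}  [seen]
{s0, s1, s5} --q--> {s0, s1, s2, s3, s4, s5}  [seen]
{s0, s1, s2, s3, s4, s5} --p--> {s0, s1, s2, s3, s4, s5}  [seen]
{s0, s1, s2, s3, s4, s5} --q--> {s0, s1, s2, s3, s4, s5}  [seen]
{s0, s1, s2, s4, s5} --p--> {s0, s1, s2, s3, s4, s5}  [seen]
{s0, s1, s2, s4, s5} --q--> {s0, s1, s2, s3, s4, s5}  [seen]
Reachable DFA states: {s0}, {s0, s3, s4, s5}, {s0, s1, s5}, {s0, s1, s2, s3, s4, s5}, {s0, s1, s2, s4, s5}.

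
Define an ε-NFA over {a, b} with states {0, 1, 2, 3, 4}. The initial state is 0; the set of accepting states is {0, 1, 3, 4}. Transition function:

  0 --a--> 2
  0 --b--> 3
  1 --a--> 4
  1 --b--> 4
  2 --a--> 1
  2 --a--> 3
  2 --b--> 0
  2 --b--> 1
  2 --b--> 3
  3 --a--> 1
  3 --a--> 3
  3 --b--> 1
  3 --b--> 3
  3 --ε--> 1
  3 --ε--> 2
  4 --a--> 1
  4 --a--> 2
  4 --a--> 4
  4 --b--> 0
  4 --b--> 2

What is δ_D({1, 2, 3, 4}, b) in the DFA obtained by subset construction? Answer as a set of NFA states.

{0, 1, 2, 3, 4}

δ(1,b) = {4}; δ(2,b) = {0, 1, 3}; δ(3,b) = {1, 3}; δ(4,b) = {0, 2}.
Union: {0, 1, 2, 3, 4}.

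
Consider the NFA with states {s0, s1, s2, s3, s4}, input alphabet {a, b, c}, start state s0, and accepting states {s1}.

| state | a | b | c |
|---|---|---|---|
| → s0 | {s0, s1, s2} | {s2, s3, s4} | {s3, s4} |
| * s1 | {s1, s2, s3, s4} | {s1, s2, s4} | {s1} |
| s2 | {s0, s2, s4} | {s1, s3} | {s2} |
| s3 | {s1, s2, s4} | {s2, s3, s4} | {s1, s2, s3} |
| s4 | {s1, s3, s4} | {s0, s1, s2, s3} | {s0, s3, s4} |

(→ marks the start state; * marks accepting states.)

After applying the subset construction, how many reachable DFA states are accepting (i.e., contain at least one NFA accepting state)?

3

Start state of the DFA: {s0}.
{s0} --a--> {s0, s1, s2}  [new]
{s0} --b--> {s2, s3, s4}  [new]
{s0} --c--> {s3, s4}  [new]
{s0, s1, s2} --a--> {s0, s1, s2, s3, s4}  [new]
{s0, s1, s2} --b--> {s1, s2, s3, s4}  [new]
{s0, s1, s2} --c--> {s1, s2, s3, s4}  [seen]
{s2, s3, s4} --a--> {s0, s1, s2, s3, s4}  [seen]
{s2, s3, s4} --b--> {s0, s1, s2, s3, s4}  [seen]
{s2, s3, s4} --c--> {s0, s1, s2, s3, s4}  [seen]
{s3, s4} --a--> {s1, s2, s3, s4}  [seen]
{s3, s4} --b--> {s0, s1, s2, s3, s4}  [seen]
{s3, s4} --c--> {s0, s1, s2, s3, s4}  [seen]
{s0, s1, s2, s3, s4} --a--> {s0, s1, s2, s3, s4}  [seen]
{s0, s1, s2, s3, s4} --b--> {s0, s1, s2, s3, s4}  [seen]
{s0, s1, s2, s3, s4} --c--> {s0, s1, s2, s3, s4}  [seen]
{s1, s2, s3, s4} --a--> {s0, s1, s2, s3, s4}  [seen]
{s1, s2, s3, s4} --b--> {s0, s1, s2, s3, s4}  [seen]
{s1, s2, s3, s4} --c--> {s0, s1, s2, s3, s4}  [seen]
Reachable DFA states: {s0}, {s0, s1, s2}, {s2, s3, s4}, {s3, s4}, {s0, s1, s2, s3, s4}, {s1, s2, s3, s4}.
Accepting DFA states (contain an NFA accepting state): {s0, s1, s2}, {s0, s1, s2, s3, s4}, {s1, s2, s3, s4}.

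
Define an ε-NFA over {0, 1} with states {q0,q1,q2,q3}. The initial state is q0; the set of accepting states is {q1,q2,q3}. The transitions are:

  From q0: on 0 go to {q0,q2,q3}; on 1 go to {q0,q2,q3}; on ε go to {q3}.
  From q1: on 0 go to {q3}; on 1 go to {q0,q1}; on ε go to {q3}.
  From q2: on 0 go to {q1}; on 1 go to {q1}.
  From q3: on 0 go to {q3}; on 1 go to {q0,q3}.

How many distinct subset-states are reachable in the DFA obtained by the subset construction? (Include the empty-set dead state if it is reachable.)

3

Start state of the DFA: {q0,q3} (ε-closure of the NFA start).
{q0,q3} --0--> {q0,q2,q3}  [new]
{q0,q3} --1--> {q0,q2,q3}  [seen]
{q0,q2,q3} --0--> {q0,q1,q2,q3}  [new]
{q0,q2,q3} --1--> {q0,q1,q2,q3}  [seen]
{q0,q1,q2,q3} --0--> {q0,q1,q2,q3}  [seen]
{q0,q1,q2,q3} --1--> {q0,q1,q2,q3}  [seen]
Reachable DFA states: {q0,q3}, {q0,q2,q3}, {q0,q1,q2,q3}.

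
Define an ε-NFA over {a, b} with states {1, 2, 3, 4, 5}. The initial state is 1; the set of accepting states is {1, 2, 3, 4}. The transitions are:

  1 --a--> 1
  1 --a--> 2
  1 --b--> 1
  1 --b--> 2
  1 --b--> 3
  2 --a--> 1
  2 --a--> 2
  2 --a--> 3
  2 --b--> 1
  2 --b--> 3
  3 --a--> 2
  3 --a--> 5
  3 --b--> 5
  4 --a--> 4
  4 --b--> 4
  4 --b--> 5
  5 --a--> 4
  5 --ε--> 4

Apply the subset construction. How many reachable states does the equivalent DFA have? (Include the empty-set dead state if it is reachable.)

Start state of the DFA: {1} (ε-closure of the NFA start).
{1} --a--> {1, 2}  [new]
{1} --b--> {1, 2, 3}  [new]
{1, 2} --a--> {1, 2, 3}  [seen]
{1, 2} --b--> {1, 2, 3}  [seen]
{1, 2, 3} --a--> {1, 2, 3, 4, 5}  [new]
{1, 2, 3} --b--> {1, 2, 3, 4, 5}  [seen]
{1, 2, 3, 4, 5} --a--> {1, 2, 3, 4, 5}  [seen]
{1, 2, 3, 4, 5} --b--> {1, 2, 3, 4, 5}  [seen]
Reachable DFA states: {1}, {1, 2}, {1, 2, 3}, {1, 2, 3, 4, 5}.

4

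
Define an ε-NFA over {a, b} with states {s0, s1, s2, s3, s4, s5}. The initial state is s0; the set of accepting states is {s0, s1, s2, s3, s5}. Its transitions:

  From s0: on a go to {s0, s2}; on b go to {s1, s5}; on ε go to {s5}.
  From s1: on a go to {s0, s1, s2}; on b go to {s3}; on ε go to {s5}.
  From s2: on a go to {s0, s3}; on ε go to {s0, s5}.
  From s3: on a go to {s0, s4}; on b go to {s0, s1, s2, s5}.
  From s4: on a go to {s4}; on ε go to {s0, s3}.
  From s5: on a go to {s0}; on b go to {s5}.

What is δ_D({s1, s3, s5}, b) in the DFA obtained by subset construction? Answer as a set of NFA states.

δ(s1,b) = {s3}; δ(s3,b) = {s0, s1, s2, s5}; δ(s5,b) = {s5}.
Union: {s0, s1, s2, s3, s5}.

{s0, s1, s2, s3, s5}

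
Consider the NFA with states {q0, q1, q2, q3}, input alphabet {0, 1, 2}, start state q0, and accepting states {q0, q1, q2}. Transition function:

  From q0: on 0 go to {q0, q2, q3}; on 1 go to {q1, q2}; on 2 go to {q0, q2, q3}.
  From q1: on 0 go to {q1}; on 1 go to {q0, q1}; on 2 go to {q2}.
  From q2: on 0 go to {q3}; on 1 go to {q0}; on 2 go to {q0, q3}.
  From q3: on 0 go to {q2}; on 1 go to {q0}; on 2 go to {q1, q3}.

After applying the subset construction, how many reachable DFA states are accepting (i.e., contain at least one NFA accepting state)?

8

Start state of the DFA: {q0}.
{q0} --0--> {q0, q2, q3}  [new]
{q0} --1--> {q1, q2}  [new]
{q0} --2--> {q0, q2, q3}  [seen]
{q0, q2, q3} --0--> {q0, q2, q3}  [seen]
{q0, q2, q3} --1--> {q0, q1, q2}  [new]
{q0, q2, q3} --2--> {q0, q1, q2, q3}  [new]
{q1, q2} --0--> {q1, q3}  [new]
{q1, q2} --1--> {q0, q1}  [new]
{q1, q2} --2--> {q0, q2, q3}  [seen]
{q0, q1, q2} --0--> {q0, q1, q2, q3}  [seen]
{q0, q1, q2} --1--> {q0, q1, q2}  [seen]
{q0, q1, q2} --2--> {q0, q2, q3}  [seen]
{q0, q1, q2, q3} --0--> {q0, q1, q2, q3}  [seen]
{q0, q1, q2, q3} --1--> {q0, q1, q2}  [seen]
{q0, q1, q2, q3} --2--> {q0, q1, q2, q3}  [seen]
{q1, q3} --0--> {q1, q2}  [seen]
{q1, q3} --1--> {q0, q1}  [seen]
{q1, q3} --2--> {q1, q2, q3}  [new]
{q0, q1} --0--> {q0, q1, q2, q3}  [seen]
{q0, q1} --1--> {q0, q1, q2}  [seen]
{q0, q1} --2--> {q0, q2, q3}  [seen]
{q1, q2, q3} --0--> {q1, q2, q3}  [seen]
{q1, q2, q3} --1--> {q0, q1}  [seen]
{q1, q2, q3} --2--> {q0, q1, q2, q3}  [seen]
Reachable DFA states: {q0}, {q0, q2, q3}, {q1, q2}, {q0, q1, q2}, {q0, q1, q2, q3}, {q1, q3}, {q0, q1}, {q1, q2, q3}.
Accepting DFA states (contain an NFA accepting state): {q0}, {q0, q2, q3}, {q1, q2}, {q0, q1, q2}, {q0, q1, q2, q3}, {q1, q3}, {q0, q1}, {q1, q2, q3}.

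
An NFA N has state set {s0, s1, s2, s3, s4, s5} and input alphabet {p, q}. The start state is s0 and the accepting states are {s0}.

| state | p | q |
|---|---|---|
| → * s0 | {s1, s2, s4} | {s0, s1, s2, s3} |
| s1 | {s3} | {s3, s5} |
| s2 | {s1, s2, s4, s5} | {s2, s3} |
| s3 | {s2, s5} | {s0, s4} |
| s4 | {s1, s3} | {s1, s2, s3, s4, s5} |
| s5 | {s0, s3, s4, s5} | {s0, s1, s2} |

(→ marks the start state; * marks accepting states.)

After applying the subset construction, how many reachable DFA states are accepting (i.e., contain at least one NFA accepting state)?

3

Start state of the DFA: {s0}.
{s0} --p--> {s1, s2, s4}  [new]
{s0} --q--> {s0, s1, s2, s3}  [new]
{s1, s2, s4} --p--> {s1, s2, s3, s4, s5}  [new]
{s1, s2, s4} --q--> {s1, s2, s3, s4, s5}  [seen]
{s0, s1, s2, s3} --p--> {s1, s2, s3, s4, s5}  [seen]
{s0, s1, s2, s3} --q--> {s0, s1, s2, s3, s4, s5}  [new]
{s1, s2, s3, s4, s5} --p--> {s0, s1, s2, s3, s4, s5}  [seen]
{s1, s2, s3, s4, s5} --q--> {s0, s1, s2, s3, s4, s5}  [seen]
{s0, s1, s2, s3, s4, s5} --p--> {s0, s1, s2, s3, s4, s5}  [seen]
{s0, s1, s2, s3, s4, s5} --q--> {s0, s1, s2, s3, s4, s5}  [seen]
Reachable DFA states: {s0}, {s1, s2, s4}, {s0, s1, s2, s3}, {s1, s2, s3, s4, s5}, {s0, s1, s2, s3, s4, s5}.
Accepting DFA states (contain an NFA accepting state): {s0}, {s0, s1, s2, s3}, {s0, s1, s2, s3, s4, s5}.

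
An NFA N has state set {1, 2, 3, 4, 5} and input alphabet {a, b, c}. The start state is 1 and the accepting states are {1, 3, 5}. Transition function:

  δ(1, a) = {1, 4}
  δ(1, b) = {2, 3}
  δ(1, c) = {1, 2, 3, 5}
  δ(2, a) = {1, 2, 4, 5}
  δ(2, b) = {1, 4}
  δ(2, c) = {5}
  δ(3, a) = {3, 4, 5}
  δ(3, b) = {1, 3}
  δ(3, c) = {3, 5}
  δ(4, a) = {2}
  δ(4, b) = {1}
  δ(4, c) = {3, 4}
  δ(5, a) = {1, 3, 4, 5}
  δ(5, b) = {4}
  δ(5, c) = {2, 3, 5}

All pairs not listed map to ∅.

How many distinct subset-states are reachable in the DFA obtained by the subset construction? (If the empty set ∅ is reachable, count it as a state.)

13

Start state of the DFA: {1}.
{1} --a--> {1, 4}  [new]
{1} --b--> {2, 3}  [new]
{1} --c--> {1, 2, 3, 5}  [new]
{1, 4} --a--> {1, 2, 4}  [new]
{1, 4} --b--> {1, 2, 3}  [new]
{1, 4} --c--> {1, 2, 3, 4, 5}  [new]
{2, 3} --a--> {1, 2, 3, 4, 5}  [seen]
{2, 3} --b--> {1, 3, 4}  [new]
{2, 3} --c--> {3, 5}  [new]
{1, 2, 3, 5} --a--> {1, 2, 3, 4, 5}  [seen]
{1, 2, 3, 5} --b--> {1, 2, 3, 4}  [new]
{1, 2, 3, 5} --c--> {1, 2, 3, 5}  [seen]
{1, 2, 4} --a--> {1, 2, 4, 5}  [new]
{1, 2, 4} --b--> {1, 2, 3, 4}  [seen]
{1, 2, 4} --c--> {1, 2, 3, 4, 5}  [seen]
{1, 2, 3} --a--> {1, 2, 3, 4, 5}  [seen]
{1, 2, 3} --b--> {1, 2, 3, 4}  [seen]
{1, 2, 3} --c--> {1, 2, 3, 5}  [seen]
{1, 2, 3, 4, 5} --a--> {1, 2, 3, 4, 5}  [seen]
{1, 2, 3, 4, 5} --b--> {1, 2, 3, 4}  [seen]
{1, 2, 3, 4, 5} --c--> {1, 2, 3, 4, 5}  [seen]
{1, 3, 4} --a--> {1, 2, 3, 4, 5}  [seen]
{1, 3, 4} --b--> {1, 2, 3}  [seen]
{1, 3, 4} --c--> {1, 2, 3, 4, 5}  [seen]
{3, 5} --a--> {1, 3, 4, 5}  [new]
{3, 5} --b--> {1, 3, 4}  [seen]
{3, 5} --c--> {2, 3, 5}  [new]
{1, 2, 3, 4} --a--> {1, 2, 3, 4, 5}  [seen]
{1, 2, 3, 4} --b--> {1, 2, 3, 4}  [seen]
{1, 2, 3, 4} --c--> {1, 2, 3, 4, 5}  [seen]
{1, 2, 4, 5} --a--> {1, 2, 3, 4, 5}  [seen]
{1, 2, 4, 5} --b--> {1, 2, 3, 4}  [seen]
{1, 2, 4, 5} --c--> {1, 2, 3, 4, 5}  [seen]
{1, 3, 4, 5} --a--> {1, 2, 3, 4, 5}  [seen]
{1, 3, 4, 5} --b--> {1, 2, 3, 4}  [seen]
{1, 3, 4, 5} --c--> {1, 2, 3, 4, 5}  [seen]
{2, 3, 5} --a--> {1, 2, 3, 4, 5}  [seen]
{2, 3, 5} --b--> {1, 3, 4}  [seen]
{2, 3, 5} --c--> {2, 3, 5}  [seen]
Reachable DFA states: {1}, {1, 4}, {2, 3}, {1, 2, 3, 5}, {1, 2, 4}, {1, 2, 3}, {1, 2, 3, 4, 5}, {1, 3, 4}, {3, 5}, {1, 2, 3, 4}, {1, 2, 4, 5}, {1, 3, 4, 5}, {2, 3, 5}.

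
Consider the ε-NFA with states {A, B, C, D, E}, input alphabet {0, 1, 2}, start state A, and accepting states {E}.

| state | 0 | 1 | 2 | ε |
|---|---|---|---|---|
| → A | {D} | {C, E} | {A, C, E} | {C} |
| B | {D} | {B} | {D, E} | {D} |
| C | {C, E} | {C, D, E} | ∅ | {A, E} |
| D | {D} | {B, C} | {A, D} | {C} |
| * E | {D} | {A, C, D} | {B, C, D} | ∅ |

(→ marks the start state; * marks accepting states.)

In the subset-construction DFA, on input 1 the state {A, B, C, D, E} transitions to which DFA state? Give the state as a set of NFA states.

δ(A,1) = {C, E}; δ(B,1) = {B}; δ(C,1) = {C, D, E}; δ(D,1) = {B, C}; δ(E,1) = {A, C, D}.
Union: {A, B, C, D, E}.

{A, B, C, D, E}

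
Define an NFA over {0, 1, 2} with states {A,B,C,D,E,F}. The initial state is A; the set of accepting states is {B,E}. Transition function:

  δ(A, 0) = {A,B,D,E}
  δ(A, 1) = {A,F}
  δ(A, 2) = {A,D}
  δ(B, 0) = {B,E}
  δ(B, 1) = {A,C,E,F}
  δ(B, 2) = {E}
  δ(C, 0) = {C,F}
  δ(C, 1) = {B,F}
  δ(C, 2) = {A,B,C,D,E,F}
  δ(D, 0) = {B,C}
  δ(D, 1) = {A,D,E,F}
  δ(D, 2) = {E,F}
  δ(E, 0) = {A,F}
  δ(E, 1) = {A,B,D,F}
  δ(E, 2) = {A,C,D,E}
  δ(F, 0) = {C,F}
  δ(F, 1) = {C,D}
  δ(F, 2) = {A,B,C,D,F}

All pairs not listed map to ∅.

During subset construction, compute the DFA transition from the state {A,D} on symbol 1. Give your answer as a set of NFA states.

{A,D,E,F}

δ(A,1) = {A,F}; δ(D,1) = {A,D,E,F}.
Union: {A,D,E,F}.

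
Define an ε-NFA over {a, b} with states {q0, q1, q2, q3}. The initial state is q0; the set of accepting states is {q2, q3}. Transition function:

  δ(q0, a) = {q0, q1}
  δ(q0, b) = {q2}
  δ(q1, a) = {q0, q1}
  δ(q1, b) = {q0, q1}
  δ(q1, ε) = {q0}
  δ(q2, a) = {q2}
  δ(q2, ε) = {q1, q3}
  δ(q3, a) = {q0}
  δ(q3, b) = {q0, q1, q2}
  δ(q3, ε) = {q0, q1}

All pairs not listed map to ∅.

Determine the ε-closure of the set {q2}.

{q0, q1, q2, q3}

Begin with {q2}.
q2 →ε {q1, q3}; add q1, q3.
q3 →ε {q0, q1}; add q0.
ε-closure = {q0, q1, q2, q3}.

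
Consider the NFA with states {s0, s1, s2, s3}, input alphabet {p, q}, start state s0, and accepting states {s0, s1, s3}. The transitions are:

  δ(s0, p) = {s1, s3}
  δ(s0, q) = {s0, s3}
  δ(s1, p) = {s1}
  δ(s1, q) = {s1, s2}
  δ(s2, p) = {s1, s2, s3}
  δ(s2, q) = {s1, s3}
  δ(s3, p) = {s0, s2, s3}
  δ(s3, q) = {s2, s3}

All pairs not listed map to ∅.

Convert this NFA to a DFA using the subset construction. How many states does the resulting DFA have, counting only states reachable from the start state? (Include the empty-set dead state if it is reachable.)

6

Start state of the DFA: {s0}.
{s0} --p--> {s1, s3}  [new]
{s0} --q--> {s0, s3}  [new]
{s1, s3} --p--> {s0, s1, s2, s3}  [new]
{s1, s3} --q--> {s1, s2, s3}  [new]
{s0, s3} --p--> {s0, s1, s2, s3}  [seen]
{s0, s3} --q--> {s0, s2, s3}  [new]
{s0, s1, s2, s3} --p--> {s0, s1, s2, s3}  [seen]
{s0, s1, s2, s3} --q--> {s0, s1, s2, s3}  [seen]
{s1, s2, s3} --p--> {s0, s1, s2, s3}  [seen]
{s1, s2, s3} --q--> {s1, s2, s3}  [seen]
{s0, s2, s3} --p--> {s0, s1, s2, s3}  [seen]
{s0, s2, s3} --q--> {s0, s1, s2, s3}  [seen]
Reachable DFA states: {s0}, {s1, s3}, {s0, s3}, {s0, s1, s2, s3}, {s1, s2, s3}, {s0, s2, s3}.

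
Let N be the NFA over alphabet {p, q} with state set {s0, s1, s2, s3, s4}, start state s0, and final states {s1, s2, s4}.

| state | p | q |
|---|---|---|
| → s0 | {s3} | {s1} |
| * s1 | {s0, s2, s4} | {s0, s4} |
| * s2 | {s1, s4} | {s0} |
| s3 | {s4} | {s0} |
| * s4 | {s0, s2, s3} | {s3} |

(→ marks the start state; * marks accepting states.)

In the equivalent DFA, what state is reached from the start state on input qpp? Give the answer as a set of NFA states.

Start: {s0}.
δ(s0,q) = {s1}.
Union: {s1}.
After q: {s1}.
δ(s1,p) = {s0, s2, s4}.
Union: {s0, s2, s4}.
After p: {s0, s2, s4}.
δ(s0,p) = {s3}; δ(s2,p) = {s1, s4}; δ(s4,p) = {s0, s2, s3}.
Union: {s0, s1, s2, s3, s4}.
After p: {s0, s1, s2, s3, s4}.

{s0, s1, s2, s3, s4}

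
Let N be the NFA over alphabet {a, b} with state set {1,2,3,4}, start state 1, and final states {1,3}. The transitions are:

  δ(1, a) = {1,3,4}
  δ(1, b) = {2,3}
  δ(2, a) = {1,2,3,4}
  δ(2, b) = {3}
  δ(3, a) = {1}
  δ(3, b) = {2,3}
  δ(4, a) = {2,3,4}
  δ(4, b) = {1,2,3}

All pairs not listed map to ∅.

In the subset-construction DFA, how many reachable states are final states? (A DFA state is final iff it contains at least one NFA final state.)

Start state of the DFA: {1}.
{1} --a--> {1,3,4}  [new]
{1} --b--> {2,3}  [new]
{1,3,4} --a--> {1,2,3,4}  [new]
{1,3,4} --b--> {1,2,3}  [new]
{2,3} --a--> {1,2,3,4}  [seen]
{2,3} --b--> {2,3}  [seen]
{1,2,3,4} --a--> {1,2,3,4}  [seen]
{1,2,3,4} --b--> {1,2,3}  [seen]
{1,2,3} --a--> {1,2,3,4}  [seen]
{1,2,3} --b--> {2,3}  [seen]
Reachable DFA states: {1}, {1,3,4}, {2,3}, {1,2,3,4}, {1,2,3}.
Accepting DFA states (contain an NFA accepting state): {1}, {1,3,4}, {2,3}, {1,2,3,4}, {1,2,3}.

5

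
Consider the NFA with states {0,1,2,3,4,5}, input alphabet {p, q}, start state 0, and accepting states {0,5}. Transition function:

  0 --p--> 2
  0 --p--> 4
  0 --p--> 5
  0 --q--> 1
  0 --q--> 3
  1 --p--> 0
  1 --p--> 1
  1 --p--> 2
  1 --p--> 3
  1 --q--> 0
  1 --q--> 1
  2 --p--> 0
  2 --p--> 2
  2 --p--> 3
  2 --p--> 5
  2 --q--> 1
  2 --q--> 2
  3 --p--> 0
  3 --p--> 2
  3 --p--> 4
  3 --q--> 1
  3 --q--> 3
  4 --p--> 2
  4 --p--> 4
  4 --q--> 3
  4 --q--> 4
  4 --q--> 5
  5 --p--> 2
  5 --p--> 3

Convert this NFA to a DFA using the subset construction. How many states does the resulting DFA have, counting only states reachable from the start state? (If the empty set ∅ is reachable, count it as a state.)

Start state of the DFA: {0}.
{0} --p--> {2,4,5}  [new]
{0} --q--> {1,3}  [new]
{2,4,5} --p--> {0,2,3,4,5}  [new]
{2,4,5} --q--> {1,2,3,4,5}  [new]
{1,3} --p--> {0,1,2,3,4}  [new]
{1,3} --q--> {0,1,3}  [new]
{0,2,3,4,5} --p--> {0,2,3,4,5}  [seen]
{0,2,3,4,5} --q--> {1,2,3,4,5}  [seen]
{1,2,3,4,5} --p--> {0,1,2,3,4,5}  [new]
{1,2,3,4,5} --q--> {0,1,2,3,4,5}  [seen]
{0,1,2,3,4} --p--> {0,1,2,3,4,5}  [seen]
{0,1,2,3,4} --q--> {0,1,2,3,4,5}  [seen]
{0,1,3} --p--> {0,1,2,3,4,5}  [seen]
{0,1,3} --q--> {0,1,3}  [seen]
{0,1,2,3,4,5} --p--> {0,1,2,3,4,5}  [seen]
{0,1,2,3,4,5} --q--> {0,1,2,3,4,5}  [seen]
Reachable DFA states: {0}, {2,4,5}, {1,3}, {0,2,3,4,5}, {1,2,3,4,5}, {0,1,2,3,4}, {0,1,3}, {0,1,2,3,4,5}.

8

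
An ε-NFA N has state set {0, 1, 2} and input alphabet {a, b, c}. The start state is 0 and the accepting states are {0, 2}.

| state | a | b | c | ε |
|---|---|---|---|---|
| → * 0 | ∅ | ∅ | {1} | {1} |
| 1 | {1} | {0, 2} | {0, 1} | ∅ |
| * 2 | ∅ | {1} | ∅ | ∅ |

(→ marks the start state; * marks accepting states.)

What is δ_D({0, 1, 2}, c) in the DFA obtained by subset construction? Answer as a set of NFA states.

{0, 1}

δ(0,c) = {1}; δ(1,c) = {0, 1}; δ(2,c) = ∅.
Union: {0, 1}.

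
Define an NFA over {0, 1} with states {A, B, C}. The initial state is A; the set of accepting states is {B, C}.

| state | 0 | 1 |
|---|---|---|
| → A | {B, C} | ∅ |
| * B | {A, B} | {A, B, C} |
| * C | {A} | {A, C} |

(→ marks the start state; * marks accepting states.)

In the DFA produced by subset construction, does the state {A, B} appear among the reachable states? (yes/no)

Start state of the DFA: {A}.
{A} --0--> {B, C}  [new]
{A} --1--> ∅  [new]
{B, C} --0--> {A, B}  [new]
{B, C} --1--> {A, B, C}  [new]
∅ --0--> ∅  [seen]
∅ --1--> ∅  [seen]
{A, B} --0--> {A, B, C}  [seen]
{A, B} --1--> {A, B, C}  [seen]
{A, B, C} --0--> {A, B, C}  [seen]
{A, B, C} --1--> {A, B, C}  [seen]
Reachable DFA states: {A}, {B, C}, ∅, {A, B}, {A, B, C}.
{A, B} is among them.

yes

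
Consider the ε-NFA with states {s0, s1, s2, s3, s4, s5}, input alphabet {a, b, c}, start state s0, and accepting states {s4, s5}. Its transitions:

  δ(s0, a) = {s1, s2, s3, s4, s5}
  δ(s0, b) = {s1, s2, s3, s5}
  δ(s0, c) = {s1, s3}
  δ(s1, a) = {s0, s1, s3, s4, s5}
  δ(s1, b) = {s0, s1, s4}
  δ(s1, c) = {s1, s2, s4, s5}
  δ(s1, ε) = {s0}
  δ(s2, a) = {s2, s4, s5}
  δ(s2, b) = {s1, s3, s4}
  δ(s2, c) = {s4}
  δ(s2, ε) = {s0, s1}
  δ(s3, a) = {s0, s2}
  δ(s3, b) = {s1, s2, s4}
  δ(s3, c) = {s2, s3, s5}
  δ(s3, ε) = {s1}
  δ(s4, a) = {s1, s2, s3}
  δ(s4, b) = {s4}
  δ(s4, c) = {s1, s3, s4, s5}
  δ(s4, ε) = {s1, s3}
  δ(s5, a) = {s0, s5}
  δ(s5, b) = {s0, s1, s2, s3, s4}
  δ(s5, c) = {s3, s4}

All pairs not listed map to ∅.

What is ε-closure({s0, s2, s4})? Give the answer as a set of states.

Begin with {s0, s2, s4}.
s2 →ε {s0, s1}; add s1.
s4 →ε {s1, s3}; add s3.
ε-closure = {s0, s1, s2, s3, s4}.

{s0, s1, s2, s3, s4}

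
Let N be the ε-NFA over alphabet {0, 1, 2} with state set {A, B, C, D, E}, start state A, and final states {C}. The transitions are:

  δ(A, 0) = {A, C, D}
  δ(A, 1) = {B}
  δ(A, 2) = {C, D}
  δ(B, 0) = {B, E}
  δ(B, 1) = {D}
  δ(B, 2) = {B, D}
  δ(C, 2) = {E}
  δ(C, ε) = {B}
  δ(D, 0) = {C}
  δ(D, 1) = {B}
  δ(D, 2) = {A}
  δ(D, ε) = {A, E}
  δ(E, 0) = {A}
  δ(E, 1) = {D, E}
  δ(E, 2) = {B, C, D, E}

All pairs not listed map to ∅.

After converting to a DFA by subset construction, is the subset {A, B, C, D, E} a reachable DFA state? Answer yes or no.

yes

Start state of the DFA: {A} (ε-closure of the NFA start).
{A} --0--> {A, B, C, D, E}  [new]
{A} --1--> {B}  [new]
{A} --2--> {A, B, C, D, E}  [seen]
{A, B, C, D, E} --0--> {A, B, C, D, E}  [seen]
{A, B, C, D, E} --1--> {A, B, D, E}  [new]
{A, B, C, D, E} --2--> {A, B, C, D, E}  [seen]
{B} --0--> {B, E}  [new]
{B} --1--> {A, D, E}  [new]
{B} --2--> {A, B, D, E}  [seen]
{A, B, D, E} --0--> {A, B, C, D, E}  [seen]
{A, B, D, E} --1--> {A, B, D, E}  [seen]
{A, B, D, E} --2--> {A, B, C, D, E}  [seen]
{B, E} --0--> {A, B, E}  [new]
{B, E} --1--> {A, D, E}  [seen]
{B, E} --2--> {A, B, C, D, E}  [seen]
{A, D, E} --0--> {A, B, C, D, E}  [seen]
{A, D, E} --1--> {A, B, D, E}  [seen]
{A, D, E} --2--> {A, B, C, D, E}  [seen]
{A, B, E} --0--> {A, B, C, D, E}  [seen]
{A, B, E} --1--> {A, B, D, E}  [seen]
{A, B, E} --2--> {A, B, C, D, E}  [seen]
Reachable DFA states: {A}, {A, B, C, D, E}, {B}, {A, B, D, E}, {B, E}, {A, D, E}, {A, B, E}.
{A, B, C, D, E} is among them.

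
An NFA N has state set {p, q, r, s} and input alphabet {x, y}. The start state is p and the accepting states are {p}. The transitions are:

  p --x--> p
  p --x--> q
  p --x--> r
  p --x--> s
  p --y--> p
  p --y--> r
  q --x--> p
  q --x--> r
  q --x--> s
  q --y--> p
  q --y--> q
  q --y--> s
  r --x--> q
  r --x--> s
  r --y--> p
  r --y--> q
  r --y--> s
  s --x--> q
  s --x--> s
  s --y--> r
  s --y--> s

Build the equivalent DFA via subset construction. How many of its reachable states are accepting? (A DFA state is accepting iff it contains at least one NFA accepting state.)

3

Start state of the DFA: {p}.
{p} --x--> {p, q, r, s}  [new]
{p} --y--> {p, r}  [new]
{p, q, r, s} --x--> {p, q, r, s}  [seen]
{p, q, r, s} --y--> {p, q, r, s}  [seen]
{p, r} --x--> {p, q, r, s}  [seen]
{p, r} --y--> {p, q, r, s}  [seen]
Reachable DFA states: {p}, {p, q, r, s}, {p, r}.
Accepting DFA states (contain an NFA accepting state): {p}, {p, q, r, s}, {p, r}.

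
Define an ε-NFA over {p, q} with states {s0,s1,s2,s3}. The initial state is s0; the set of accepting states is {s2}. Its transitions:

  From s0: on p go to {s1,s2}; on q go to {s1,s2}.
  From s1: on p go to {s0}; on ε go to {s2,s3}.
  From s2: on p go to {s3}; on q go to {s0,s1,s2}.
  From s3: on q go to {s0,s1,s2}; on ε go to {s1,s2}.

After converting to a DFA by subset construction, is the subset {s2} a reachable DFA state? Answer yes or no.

Start state of the DFA: {s0} (ε-closure of the NFA start).
{s0} --p--> {s1,s2,s3}  [new]
{s0} --q--> {s1,s2,s3}  [seen]
{s1,s2,s3} --p--> {s0,s1,s2,s3}  [new]
{s1,s2,s3} --q--> {s0,s1,s2,s3}  [seen]
{s0,s1,s2,s3} --p--> {s0,s1,s2,s3}  [seen]
{s0,s1,s2,s3} --q--> {s0,s1,s2,s3}  [seen]
Reachable DFA states: {s0}, {s1,s2,s3}, {s0,s1,s2,s3}.
{s2} is not among them.

no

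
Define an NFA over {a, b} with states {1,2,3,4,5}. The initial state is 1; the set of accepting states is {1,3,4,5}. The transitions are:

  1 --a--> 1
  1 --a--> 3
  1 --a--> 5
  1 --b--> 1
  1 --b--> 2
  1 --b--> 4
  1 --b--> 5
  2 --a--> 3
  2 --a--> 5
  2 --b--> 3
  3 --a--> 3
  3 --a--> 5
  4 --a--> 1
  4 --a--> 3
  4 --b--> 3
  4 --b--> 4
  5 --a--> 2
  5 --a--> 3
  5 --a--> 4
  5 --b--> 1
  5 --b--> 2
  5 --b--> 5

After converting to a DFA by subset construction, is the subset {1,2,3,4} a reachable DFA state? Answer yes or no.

Start state of the DFA: {1}.
{1} --a--> {1,3,5}  [new]
{1} --b--> {1,2,4,5}  [new]
{1,3,5} --a--> {1,2,3,4,5}  [new]
{1,3,5} --b--> {1,2,4,5}  [seen]
{1,2,4,5} --a--> {1,2,3,4,5}  [seen]
{1,2,4,5} --b--> {1,2,3,4,5}  [seen]
{1,2,3,4,5} --a--> {1,2,3,4,5}  [seen]
{1,2,3,4,5} --b--> {1,2,3,4,5}  [seen]
Reachable DFA states: {1}, {1,3,5}, {1,2,4,5}, {1,2,3,4,5}.
{1,2,3,4} is not among them.

no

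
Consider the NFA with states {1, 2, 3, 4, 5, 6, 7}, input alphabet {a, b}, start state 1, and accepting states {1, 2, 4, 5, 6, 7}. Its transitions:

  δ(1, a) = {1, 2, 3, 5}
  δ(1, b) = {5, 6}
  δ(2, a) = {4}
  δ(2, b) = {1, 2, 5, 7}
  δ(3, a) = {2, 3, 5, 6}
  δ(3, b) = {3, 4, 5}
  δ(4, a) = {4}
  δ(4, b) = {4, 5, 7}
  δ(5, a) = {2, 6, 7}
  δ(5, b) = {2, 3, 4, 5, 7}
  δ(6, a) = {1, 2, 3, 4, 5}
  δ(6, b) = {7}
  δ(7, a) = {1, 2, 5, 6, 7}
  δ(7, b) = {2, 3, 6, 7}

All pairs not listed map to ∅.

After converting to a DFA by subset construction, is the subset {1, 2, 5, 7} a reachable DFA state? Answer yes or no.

no

Start state of the DFA: {1}.
{1} --a--> {1, 2, 3, 5}  [new]
{1} --b--> {5, 6}  [new]
{1, 2, 3, 5} --a--> {1, 2, 3, 4, 5, 6, 7}  [new]
{1, 2, 3, 5} --b--> {1, 2, 3, 4, 5, 6, 7}  [seen]
{5, 6} --a--> {1, 2, 3, 4, 5, 6, 7}  [seen]
{5, 6} --b--> {2, 3, 4, 5, 7}  [new]
{1, 2, 3, 4, 5, 6, 7} --a--> {1, 2, 3, 4, 5, 6, 7}  [seen]
{1, 2, 3, 4, 5, 6, 7} --b--> {1, 2, 3, 4, 5, 6, 7}  [seen]
{2, 3, 4, 5, 7} --a--> {1, 2, 3, 4, 5, 6, 7}  [seen]
{2, 3, 4, 5, 7} --b--> {1, 2, 3, 4, 5, 6, 7}  [seen]
Reachable DFA states: {1}, {1, 2, 3, 5}, {5, 6}, {1, 2, 3, 4, 5, 6, 7}, {2, 3, 4, 5, 7}.
{1, 2, 5, 7} is not among them.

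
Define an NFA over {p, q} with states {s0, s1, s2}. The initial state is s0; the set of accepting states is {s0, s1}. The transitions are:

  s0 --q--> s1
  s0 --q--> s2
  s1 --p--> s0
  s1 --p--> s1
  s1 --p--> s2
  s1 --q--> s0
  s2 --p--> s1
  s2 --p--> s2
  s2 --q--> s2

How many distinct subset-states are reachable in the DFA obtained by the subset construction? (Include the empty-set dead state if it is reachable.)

5

Start state of the DFA: {s0}.
{s0} --p--> ∅  [new]
{s0} --q--> {s1, s2}  [new]
∅ --p--> ∅  [seen]
∅ --q--> ∅  [seen]
{s1, s2} --p--> {s0, s1, s2}  [new]
{s1, s2} --q--> {s0, s2}  [new]
{s0, s1, s2} --p--> {s0, s1, s2}  [seen]
{s0, s1, s2} --q--> {s0, s1, s2}  [seen]
{s0, s2} --p--> {s1, s2}  [seen]
{s0, s2} --q--> {s1, s2}  [seen]
Reachable DFA states: {s0}, ∅, {s1, s2}, {s0, s1, s2}, {s0, s2}.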